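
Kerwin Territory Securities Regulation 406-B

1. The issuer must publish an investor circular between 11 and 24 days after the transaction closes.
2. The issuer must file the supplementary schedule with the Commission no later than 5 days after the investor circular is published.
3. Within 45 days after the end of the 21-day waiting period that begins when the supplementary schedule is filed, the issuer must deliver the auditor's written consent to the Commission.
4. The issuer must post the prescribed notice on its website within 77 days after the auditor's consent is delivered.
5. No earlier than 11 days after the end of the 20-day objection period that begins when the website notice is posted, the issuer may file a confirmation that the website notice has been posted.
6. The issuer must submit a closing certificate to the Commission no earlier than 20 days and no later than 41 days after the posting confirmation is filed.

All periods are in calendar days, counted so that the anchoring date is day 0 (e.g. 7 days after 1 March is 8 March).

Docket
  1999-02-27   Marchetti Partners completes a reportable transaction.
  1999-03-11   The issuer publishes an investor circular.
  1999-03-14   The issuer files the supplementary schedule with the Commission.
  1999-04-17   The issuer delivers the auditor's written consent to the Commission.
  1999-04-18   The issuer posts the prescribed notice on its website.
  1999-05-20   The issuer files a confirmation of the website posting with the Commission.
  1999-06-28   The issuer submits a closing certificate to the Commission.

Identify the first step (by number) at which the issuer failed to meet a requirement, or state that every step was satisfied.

Step 1: the window is 11–24 days after 1999-02-27 (when the transaction closes), so 1999-03-10 through 1999-03-23; done 1999-03-11 — within the window.
Step 2: 5 days after 1999-03-11 (when the investor circular is published) is 1999-03-16; 1999-03-14 is within that limit.
Step 3: 45 days after 1999-04-04 (end of the 21-day waiting period, which began when the supplementary schedule is filed on 1999-03-14) is 1999-05-19; done 1999-04-17 — timely.
Step 4: 77 days after 1999-04-17 (when the auditor's consent is delivered) is 1999-07-03; 1999-04-18 is within that limit.
Step 5: the earliest permitted date is 11 days after 1999-05-08 (end of the 20-day objection period, which began when the website notice is posted on 1999-04-18), i.e. 1999-05-19; done 1999-05-20 — permitted.
Step 6: the window is 20–41 days after 1999-05-20 (when the posting confirmation is filed), so 1999-06-09 through 1999-06-30; 1999-06-28 falls inside that range.

None — every step was satisfied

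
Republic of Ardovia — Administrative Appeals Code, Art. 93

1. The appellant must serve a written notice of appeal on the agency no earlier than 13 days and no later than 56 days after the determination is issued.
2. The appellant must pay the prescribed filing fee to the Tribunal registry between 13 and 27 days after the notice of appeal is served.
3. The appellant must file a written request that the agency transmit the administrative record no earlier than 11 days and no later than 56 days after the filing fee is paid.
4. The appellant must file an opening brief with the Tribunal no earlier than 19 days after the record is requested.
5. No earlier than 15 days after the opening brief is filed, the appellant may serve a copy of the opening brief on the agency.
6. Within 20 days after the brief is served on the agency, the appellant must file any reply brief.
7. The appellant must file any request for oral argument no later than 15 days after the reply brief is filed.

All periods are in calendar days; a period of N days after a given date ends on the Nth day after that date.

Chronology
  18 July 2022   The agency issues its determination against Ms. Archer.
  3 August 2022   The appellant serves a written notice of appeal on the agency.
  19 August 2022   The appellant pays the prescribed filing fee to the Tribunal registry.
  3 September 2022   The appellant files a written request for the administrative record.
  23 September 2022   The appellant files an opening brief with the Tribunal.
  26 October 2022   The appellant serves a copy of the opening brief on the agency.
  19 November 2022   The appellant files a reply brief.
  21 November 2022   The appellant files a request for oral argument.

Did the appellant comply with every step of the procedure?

Step 1 — 13 and 56 days from 18 July 2022 (when the determination is issued) are 31 July 2022 and 12 September 2022 respectively; done 3 August 2022, which is between those dates.
Step 2 — 13 and 27 days from 3 August 2022 (when the notice of appeal is served) are 16 August 2022 and 30 August 2022 respectively; done 19 August 2022 — within the window.
Step 3 — 11 and 56 days from 19 August 2022 (when the filing fee is paid) are 30 August 2022 and 14 October 2022 respectively; done 3 September 2022 — within the window.
Step 4 — must wait 19 days from 3 September 2022 (when the record is requested), so not before 22 September 2022; 23 September 2022 is on or after that date.
Step 5 — must wait 15 days from 23 September 2022 (when the opening brief is filed), so not before 8 October 2022; 26 October 2022 is on or after that date.
Step 6 — counting 20 days from 26 October 2022 (when the brief is served on the agency) gives a deadline of 15 November 2022; 19 November 2022 misses that deadline by 4 days.

No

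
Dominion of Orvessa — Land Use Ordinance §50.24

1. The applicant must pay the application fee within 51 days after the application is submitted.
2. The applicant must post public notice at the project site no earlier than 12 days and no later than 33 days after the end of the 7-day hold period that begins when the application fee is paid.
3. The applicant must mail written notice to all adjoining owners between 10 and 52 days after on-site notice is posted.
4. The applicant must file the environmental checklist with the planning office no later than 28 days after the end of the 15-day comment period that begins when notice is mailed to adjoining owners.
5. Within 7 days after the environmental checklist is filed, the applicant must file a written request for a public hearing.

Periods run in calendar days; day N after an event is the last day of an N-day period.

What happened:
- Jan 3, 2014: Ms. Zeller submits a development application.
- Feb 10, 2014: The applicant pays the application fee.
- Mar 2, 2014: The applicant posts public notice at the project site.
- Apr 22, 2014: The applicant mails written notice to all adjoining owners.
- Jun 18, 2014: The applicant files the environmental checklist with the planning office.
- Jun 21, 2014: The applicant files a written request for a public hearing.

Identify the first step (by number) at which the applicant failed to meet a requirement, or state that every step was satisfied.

Step 4

(1) due by Jan 3, 2014 + 51 days = Feb 23, 2014; completed Feb 10, 2014, before the deadline.
(2) the permitted window runs from Feb 17, 2014 + 12 = Mar 1, 2014 to Feb 17, 2014 + 33 = Mar 22, 2014; Mar 2, 2014 falls inside that range.
(3) the permitted window runs from Mar 2, 2014 + 10 = Mar 12, 2014 to Mar 2, 2014 + 52 = Apr 23, 2014; Apr 22, 2014 falls inside that range.
(4) due by May 7, 2014 + 28 days = Jun 4, 2014; not done until Jun 18, 2014, 14 days after the deadline.
Later steps need not be reached.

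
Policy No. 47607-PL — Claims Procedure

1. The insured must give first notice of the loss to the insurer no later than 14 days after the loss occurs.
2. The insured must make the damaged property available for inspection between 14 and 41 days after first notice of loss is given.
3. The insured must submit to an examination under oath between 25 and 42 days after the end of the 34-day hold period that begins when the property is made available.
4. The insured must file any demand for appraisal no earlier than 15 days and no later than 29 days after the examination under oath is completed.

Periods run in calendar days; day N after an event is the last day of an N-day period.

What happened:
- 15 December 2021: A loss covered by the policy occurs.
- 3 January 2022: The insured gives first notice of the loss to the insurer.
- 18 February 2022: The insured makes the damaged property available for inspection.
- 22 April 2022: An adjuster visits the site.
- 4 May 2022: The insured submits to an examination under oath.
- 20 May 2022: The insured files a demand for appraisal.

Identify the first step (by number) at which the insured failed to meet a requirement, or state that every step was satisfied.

Step 1

Step 1: 14 days after 15 December 2021 (when the loss occurs) is 29 December 2021; not done until 3 January 2022, 5 days after the deadline.
That is the first point of non-compliance.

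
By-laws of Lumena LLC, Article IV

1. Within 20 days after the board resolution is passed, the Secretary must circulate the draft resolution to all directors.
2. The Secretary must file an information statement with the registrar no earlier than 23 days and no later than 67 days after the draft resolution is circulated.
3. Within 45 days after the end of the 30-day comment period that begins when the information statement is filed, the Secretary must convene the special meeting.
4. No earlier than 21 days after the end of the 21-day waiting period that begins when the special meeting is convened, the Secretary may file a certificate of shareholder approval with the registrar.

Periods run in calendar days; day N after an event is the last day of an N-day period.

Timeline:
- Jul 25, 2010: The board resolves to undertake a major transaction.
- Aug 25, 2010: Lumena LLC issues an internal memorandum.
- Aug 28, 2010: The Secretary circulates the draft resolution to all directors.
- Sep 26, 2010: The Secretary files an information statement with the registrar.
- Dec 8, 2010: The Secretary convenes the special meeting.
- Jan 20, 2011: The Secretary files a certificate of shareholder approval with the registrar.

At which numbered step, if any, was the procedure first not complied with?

Step 1

(1) due by Jul 25, 2010 + 20 days = Aug 14, 2010; Aug 28, 2010 misses that deadline by 14 days.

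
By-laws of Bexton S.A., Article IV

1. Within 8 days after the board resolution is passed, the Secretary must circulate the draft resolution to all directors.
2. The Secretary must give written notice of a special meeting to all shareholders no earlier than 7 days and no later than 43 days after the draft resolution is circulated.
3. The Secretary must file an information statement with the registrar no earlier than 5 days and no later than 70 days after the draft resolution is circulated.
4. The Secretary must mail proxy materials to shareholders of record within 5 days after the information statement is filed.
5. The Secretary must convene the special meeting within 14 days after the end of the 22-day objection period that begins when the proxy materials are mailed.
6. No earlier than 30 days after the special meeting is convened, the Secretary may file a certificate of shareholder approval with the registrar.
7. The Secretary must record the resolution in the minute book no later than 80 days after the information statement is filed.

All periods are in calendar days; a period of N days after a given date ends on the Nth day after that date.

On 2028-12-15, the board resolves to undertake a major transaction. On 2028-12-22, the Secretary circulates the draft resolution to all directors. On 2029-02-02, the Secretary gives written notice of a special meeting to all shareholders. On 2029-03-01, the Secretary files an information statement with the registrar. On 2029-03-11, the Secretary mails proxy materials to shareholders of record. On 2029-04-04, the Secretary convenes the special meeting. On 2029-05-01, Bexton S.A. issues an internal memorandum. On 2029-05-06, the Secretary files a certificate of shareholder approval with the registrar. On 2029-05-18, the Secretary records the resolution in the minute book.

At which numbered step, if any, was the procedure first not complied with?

Step 4

Step 1: 8 days after 2028-12-15 (when the board resolution is passed) is 2028-12-23; completed 2028-12-22, before the deadline.
Step 2: the window is 7–43 days after 2028-12-22 (when the draft resolution is circulated), so 2028-12-29 through 2029-02-03; done 2029-02-02, which is between those dates.
Step 3: the window is 5–70 days after 2028-12-22 (when the draft resolution is circulated), so 2028-12-27 through 2029-03-02; done 2029-03-01, which is between those dates.
Step 4: 5 days after 2029-03-01 (when the information statement is filed) is 2029-03-06; 2029-03-11 misses that deadline by 5 days.
Later steps need not be reached.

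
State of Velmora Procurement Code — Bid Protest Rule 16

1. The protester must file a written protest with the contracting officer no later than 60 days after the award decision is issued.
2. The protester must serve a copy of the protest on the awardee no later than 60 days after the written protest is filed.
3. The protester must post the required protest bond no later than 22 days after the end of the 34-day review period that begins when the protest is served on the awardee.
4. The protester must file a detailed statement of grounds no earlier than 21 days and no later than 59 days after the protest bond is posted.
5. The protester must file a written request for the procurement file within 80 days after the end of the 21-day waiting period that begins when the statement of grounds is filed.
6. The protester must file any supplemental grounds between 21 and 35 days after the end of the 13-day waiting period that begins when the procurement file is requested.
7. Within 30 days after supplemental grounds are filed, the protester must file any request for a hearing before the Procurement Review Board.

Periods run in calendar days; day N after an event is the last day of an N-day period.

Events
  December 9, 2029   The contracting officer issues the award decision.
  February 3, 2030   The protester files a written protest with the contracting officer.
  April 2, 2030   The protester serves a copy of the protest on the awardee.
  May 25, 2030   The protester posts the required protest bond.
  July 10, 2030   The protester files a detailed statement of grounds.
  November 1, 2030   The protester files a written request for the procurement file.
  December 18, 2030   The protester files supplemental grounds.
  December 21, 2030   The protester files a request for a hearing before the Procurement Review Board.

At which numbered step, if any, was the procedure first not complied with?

Step 5

Step 1 — counting 60 days from December 9, 2029 (when the award decision is issued) gives a deadline of February 7, 2030; February 3, 2030 is within that limit.
Step 2 — counting 60 days from February 3, 2030 (when the written protest is filed) gives a deadline of April 4, 2030; April 2, 2030 is within that limit.
Step 3 — counting 22 days from May 6, 2030 (end of the 34-day review period, which began when the protest is served on the awardee on April 2, 2030) gives a deadline of May 28, 2030; completed May 25, 2030, before the deadline.
Step 4 — 21 and 59 days from May 25, 2030 (when the protest bond is posted) are June 15, 2030 and July 23, 2030 respectively; July 10, 2030 falls inside that range.
Step 5 — counting 80 days from July 31, 2030 (end of the 21-day waiting period, which began when the statement of grounds is filed on July 10, 2030) gives a deadline of October 19, 2030; done November 1, 2030 — 13 days late.
No need to go further; step 5 was not satisfied.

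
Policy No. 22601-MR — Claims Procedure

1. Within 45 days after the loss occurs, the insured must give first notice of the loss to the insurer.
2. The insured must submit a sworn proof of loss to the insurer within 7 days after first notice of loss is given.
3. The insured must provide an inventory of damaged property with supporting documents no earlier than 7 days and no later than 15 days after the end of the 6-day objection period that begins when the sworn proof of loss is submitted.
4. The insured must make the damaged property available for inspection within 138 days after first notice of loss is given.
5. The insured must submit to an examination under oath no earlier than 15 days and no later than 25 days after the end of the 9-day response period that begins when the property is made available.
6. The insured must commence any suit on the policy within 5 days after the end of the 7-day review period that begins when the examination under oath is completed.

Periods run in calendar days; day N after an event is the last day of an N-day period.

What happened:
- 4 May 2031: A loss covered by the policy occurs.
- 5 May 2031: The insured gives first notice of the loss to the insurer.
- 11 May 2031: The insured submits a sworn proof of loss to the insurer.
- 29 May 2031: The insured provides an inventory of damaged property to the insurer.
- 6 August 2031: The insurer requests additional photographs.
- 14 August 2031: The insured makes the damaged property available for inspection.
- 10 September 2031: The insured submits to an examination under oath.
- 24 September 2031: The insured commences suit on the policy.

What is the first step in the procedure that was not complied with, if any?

Step 6

Step 1 — counting 45 days from 4 May 2031 (when the loss occurs) gives a deadline of 18 June 2031; completed 5 May 2031, before the deadline.
Step 2 — counting 7 days from 5 May 2031 (when first notice of loss is given) gives a deadline of 12 May 2031; done 11 May 2031 — timely.
Step 3 — 7 and 15 days from 17 May 2031 (end of the 6-day objection period, which began when the sworn proof of loss is submitted on 11 May 2031) are 24 May 2031 and 1 June 2031 respectively; done 29 May 2031 — within the window.
Step 4 — counting 138 days from 5 May 2031 (when first notice of loss is given) gives a deadline of 20 September 2031; completed 14 August 2031, before the deadline.
Step 5 — 15 and 25 days from 23 August 2031 (end of the 9-day response period, which began when the property is made available on 14 August 2031) are 7 September 2031 and 17 September 2031 respectively; done 10 September 2031 — within the window.
Step 6 — counting 5 days from 17 September 2031 (end of the 7-day review period, which began when the examination under oath is completed on 10 September 2031) gives a deadline of 22 September 2031; 24 September 2031 misses that deadline by 2 days.
No need to go further; step 6 was not satisfied.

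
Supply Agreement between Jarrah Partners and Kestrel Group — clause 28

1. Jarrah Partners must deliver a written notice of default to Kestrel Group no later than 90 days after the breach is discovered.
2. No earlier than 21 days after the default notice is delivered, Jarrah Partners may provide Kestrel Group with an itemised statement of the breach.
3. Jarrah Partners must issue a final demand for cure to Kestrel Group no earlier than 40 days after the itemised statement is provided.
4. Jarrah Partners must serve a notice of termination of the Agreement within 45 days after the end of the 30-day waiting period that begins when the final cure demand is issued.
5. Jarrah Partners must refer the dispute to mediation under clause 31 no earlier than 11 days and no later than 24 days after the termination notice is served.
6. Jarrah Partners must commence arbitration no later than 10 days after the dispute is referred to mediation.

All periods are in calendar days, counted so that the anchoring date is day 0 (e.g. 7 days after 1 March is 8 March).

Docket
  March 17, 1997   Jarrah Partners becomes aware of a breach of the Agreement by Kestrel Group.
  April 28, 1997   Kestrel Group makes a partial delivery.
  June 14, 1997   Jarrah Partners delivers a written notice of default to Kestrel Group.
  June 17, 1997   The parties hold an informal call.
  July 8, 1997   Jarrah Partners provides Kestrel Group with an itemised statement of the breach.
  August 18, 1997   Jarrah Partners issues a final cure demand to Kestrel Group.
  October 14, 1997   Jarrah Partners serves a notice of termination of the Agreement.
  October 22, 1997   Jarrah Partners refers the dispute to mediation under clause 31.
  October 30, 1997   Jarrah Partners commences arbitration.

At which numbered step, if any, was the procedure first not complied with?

Step 1 — counting 90 days from March 17, 1997 (when the breach is discovered) gives a deadline of June 15, 1997; done June 14, 1997 — timely.
Step 2 — must wait 21 days from June 14, 1997 (when the default notice is delivered), so not before July 5, 1997; July 8, 1997 is on or after that date.
Step 3 — must wait 40 days from July 8, 1997 (when the itemised statement is provided), so not before August 17, 1997; done August 18, 1997 — permitted.
Step 4 — counting 45 days from September 17, 1997 (end of the 30-day waiting period, which began when the final cure demand is issued on August 18, 1997) gives a deadline of November 1, 1997; done October 14, 1997 — timely.
Step 5 — 11 and 24 days from October 14, 1997 (when the termination notice is served) are October 25, 1997 and November 7, 1997 respectively; October 22, 1997 is 3 days too early.
No need to go further; step 5 was not satisfied.

Step 5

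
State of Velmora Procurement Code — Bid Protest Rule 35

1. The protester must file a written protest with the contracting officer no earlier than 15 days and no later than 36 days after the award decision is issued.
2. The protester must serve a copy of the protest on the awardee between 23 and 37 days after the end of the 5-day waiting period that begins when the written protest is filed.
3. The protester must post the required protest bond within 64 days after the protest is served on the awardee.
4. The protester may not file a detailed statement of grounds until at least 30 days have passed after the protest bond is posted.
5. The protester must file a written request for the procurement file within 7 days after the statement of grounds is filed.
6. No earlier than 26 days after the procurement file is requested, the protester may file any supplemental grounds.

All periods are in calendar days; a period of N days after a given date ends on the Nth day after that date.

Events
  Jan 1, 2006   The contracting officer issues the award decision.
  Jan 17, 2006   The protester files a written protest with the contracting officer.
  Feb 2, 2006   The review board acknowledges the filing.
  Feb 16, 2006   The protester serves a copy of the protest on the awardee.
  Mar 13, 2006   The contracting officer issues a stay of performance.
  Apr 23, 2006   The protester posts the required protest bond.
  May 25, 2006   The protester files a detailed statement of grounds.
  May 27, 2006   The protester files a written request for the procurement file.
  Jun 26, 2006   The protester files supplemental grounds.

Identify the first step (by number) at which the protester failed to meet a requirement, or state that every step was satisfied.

Step 3

Step 1 — 15 and 36 days from Jan 1, 2006 (when the award decision is issued) are Jan 16, 2006 and Feb 6, 2006 respectively; done Jan 17, 2006 — within the window.
Step 2 — 23 and 37 days from Jan 22, 2006 (end of the 5-day waiting period, which began when the written protest is filed on Jan 17, 2006) are Feb 14, 2006 and Feb 28, 2006 respectively; done Feb 16, 2006 — within the window.
Step 3 — counting 64 days from Feb 16, 2006 (when the protest is served on the awardee) gives a deadline of Apr 21, 2006; Apr 23, 2006 misses that deadline by 2 days.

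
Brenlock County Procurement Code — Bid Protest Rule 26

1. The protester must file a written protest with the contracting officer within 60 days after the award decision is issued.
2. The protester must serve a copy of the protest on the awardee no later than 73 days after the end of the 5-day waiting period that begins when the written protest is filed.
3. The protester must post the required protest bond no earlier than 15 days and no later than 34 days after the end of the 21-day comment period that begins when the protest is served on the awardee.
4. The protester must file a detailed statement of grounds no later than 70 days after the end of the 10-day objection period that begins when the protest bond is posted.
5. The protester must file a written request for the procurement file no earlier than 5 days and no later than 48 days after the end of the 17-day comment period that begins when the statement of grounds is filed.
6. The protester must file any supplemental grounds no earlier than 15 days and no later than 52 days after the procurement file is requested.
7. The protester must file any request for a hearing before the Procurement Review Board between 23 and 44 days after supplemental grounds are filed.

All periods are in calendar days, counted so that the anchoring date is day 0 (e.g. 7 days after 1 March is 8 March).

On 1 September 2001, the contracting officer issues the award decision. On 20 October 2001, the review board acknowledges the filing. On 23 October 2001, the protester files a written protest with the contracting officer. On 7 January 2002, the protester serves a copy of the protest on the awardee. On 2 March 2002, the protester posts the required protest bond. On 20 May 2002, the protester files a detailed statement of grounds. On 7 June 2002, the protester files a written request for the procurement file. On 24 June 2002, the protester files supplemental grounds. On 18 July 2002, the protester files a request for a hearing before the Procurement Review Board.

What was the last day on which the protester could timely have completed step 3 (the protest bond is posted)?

3 March 2002

The protest is served on the awardee on 7 January 2002; the 21-day comment period therefore ends 28 January 2002, and step 3 runs from that date. The window is 15–34 days after 28 January 2002; it closes on 3 March 2002.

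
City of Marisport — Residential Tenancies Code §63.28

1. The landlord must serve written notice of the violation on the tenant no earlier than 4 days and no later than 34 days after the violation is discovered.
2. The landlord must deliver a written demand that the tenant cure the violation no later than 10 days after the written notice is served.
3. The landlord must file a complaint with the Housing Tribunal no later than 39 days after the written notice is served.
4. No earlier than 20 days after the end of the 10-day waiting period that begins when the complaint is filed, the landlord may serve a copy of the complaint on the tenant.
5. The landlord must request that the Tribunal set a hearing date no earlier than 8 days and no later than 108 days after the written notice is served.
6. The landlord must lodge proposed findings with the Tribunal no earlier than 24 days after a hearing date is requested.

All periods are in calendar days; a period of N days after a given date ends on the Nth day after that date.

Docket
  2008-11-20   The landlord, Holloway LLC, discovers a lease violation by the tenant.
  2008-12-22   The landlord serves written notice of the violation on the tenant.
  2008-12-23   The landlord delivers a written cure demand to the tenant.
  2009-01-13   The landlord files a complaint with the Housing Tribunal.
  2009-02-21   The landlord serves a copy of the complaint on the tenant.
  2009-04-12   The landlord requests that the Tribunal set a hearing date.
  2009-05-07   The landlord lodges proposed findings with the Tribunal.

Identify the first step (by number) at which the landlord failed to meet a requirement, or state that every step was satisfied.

Step 5

(1) the permitted window runs from 2008-11-20 + 4 = 2008-11-24 to 2008-11-20 + 34 = 2008-12-24; done 2008-12-22 — within the window.
(2) due by 2008-12-22 + 10 days = 2009-01-01; completed 2008-12-23, before the deadline.
(3) due by 2008-12-22 + 39 days = 2009-01-30; done 2009-01-13 — timely.
(4) permitted from 2009-01-23 + 20 days = 2009-02-12 onward; done 2009-02-21 — permitted.
(5) the permitted window runs from 2008-12-22 + 8 = 2008-12-30 to 2008-12-22 + 108 = 2009-04-09; 2009-04-12 is 3 days past the end of the window.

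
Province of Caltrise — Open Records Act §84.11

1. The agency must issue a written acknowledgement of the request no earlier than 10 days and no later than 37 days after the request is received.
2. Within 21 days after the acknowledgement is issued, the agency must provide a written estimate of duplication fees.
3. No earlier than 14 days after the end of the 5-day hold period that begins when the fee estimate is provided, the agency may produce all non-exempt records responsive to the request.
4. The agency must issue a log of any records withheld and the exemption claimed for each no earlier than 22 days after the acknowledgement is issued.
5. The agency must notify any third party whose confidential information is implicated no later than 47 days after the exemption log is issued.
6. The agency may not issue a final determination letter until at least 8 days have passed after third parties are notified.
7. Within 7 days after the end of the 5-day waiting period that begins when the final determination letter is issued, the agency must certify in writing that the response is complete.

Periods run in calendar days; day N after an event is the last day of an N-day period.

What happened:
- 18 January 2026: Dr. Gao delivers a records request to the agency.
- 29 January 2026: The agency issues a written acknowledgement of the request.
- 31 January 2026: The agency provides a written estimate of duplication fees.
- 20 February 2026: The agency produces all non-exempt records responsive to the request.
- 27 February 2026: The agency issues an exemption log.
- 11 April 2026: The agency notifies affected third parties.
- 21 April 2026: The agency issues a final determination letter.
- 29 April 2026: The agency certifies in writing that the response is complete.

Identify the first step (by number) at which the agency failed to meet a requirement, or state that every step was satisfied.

None — every step was satisfied

Step 1: the window is 10–37 days after 18 January 2026 (when the request is received), so 28 January 2026 through 24 February 2026; 29 January 2026 falls inside that range.
Step 2: 21 days after 29 January 2026 (when the acknowledgement is issued) is 19 February 2026; 31 January 2026 is within that limit.
Step 3: the earliest permitted date is 14 days after 5 February 2026 (end of the 5-day hold period, which began when the fee estimate is provided on 31 January 2026), i.e. 19 February 2026; done 20 February 2026, after the minimum wait.
Step 4: the earliest permitted date is 22 days after 29 January 2026 (when the acknowledgement is issued), i.e. 20 February 2026; 27 February 2026 is on or after that date.
Step 5: 47 days after 27 February 2026 (when the exemption log is issued) is 15 April 2026; 11 April 2026 is within that limit.
Step 6: the earliest permitted date is 8 days after 11 April 2026 (when third parties are notified), i.e. 19 April 2026; done 21 April 2026 — permitted.
Step 7: 7 days after 26 April 2026 (end of the 5-day waiting period, which began when the final determination letter is issued on 21 April 2026) is 3 May 2026; completed 29 April 2026, before the deadline.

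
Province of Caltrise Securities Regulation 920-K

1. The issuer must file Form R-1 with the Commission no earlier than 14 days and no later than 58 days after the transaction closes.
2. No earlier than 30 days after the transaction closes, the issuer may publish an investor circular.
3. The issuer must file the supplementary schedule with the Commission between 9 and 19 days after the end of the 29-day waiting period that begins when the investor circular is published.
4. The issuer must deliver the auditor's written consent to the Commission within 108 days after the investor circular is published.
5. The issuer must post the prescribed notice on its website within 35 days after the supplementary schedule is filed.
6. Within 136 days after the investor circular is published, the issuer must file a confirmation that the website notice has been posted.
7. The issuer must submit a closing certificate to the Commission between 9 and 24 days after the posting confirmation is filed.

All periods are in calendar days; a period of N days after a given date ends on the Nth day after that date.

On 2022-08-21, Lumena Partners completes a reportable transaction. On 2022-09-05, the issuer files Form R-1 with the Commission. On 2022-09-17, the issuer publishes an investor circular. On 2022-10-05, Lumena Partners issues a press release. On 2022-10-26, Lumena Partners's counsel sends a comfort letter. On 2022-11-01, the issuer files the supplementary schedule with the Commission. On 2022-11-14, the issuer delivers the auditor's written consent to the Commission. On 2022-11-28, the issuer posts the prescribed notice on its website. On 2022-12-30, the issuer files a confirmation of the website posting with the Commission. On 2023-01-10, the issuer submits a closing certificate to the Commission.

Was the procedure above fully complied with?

Step 1: the window is 14–58 days after 2022-08-21 (when the transaction closes), so 2022-09-04 through 2022-10-18; done 2022-09-05 — within the window.
Step 2: the earliest permitted date is 30 days after 2022-08-21 (when the transaction closes), i.e. 2022-09-20; 2022-09-17 is 3 days before the earliest permitted date.
The analysis stops there.

No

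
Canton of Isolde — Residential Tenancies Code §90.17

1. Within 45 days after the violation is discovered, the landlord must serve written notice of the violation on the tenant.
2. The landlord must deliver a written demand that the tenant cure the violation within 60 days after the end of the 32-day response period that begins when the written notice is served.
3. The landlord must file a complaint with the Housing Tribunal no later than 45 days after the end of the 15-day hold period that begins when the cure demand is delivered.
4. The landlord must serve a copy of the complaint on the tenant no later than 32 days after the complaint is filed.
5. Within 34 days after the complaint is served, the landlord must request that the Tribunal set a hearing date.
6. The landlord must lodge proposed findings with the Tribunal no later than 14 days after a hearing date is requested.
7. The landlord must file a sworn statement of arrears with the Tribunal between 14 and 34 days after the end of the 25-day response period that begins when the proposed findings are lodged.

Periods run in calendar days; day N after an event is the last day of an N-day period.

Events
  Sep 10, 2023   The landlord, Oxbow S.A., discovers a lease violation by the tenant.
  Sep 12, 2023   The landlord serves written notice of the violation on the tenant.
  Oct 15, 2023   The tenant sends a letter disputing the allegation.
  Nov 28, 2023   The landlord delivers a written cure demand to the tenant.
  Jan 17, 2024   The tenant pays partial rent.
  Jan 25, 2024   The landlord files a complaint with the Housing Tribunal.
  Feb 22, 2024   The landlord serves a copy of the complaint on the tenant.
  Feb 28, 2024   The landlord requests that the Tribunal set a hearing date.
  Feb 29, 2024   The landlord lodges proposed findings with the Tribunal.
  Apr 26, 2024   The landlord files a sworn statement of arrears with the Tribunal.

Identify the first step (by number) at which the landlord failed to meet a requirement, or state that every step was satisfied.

Step 1 — counting 45 days from Sep 10, 2023 (when the violation is discovered) gives a deadline of Oct 25, 2023; Sep 12, 2023 is within that limit.
Step 2 — counting 60 days from Oct 14, 2023 (end of the 32-day response period, which began when the written notice is served on Sep 12, 2023) gives a deadline of Dec 13, 2023; done Nov 28, 2023 — timely.
Step 3 — counting 45 days from Dec 13, 2023 (end of the 15-day hold period, which began when the cure demand is delivered on Nov 28, 2023) gives a deadline of Jan 27, 2024; done Jan 25, 2024 — timely.
Step 4 — counting 32 days from Jan 25, 2024 (when the complaint is filed) gives a deadline of Feb 26, 2024; Feb 22, 2024 is within that limit.
Step 5 — counting 34 days from Feb 22, 2024 (when the complaint is served) gives a deadline of Mar 27, 2024; Feb 28, 2024 is within that limit.
Step 6 — counting 14 days from Feb 28, 2024 (when a hearing date is requested) gives a deadline of Mar 13, 2024; done Feb 29, 2024 — timely.
Step 7 — 14 and 34 days from Mar 25, 2024 (end of the 25-day response period, which began when the proposed findings are lodged on Feb 29, 2024) are Apr 8, 2024 and Apr 28, 2024 respectively; done Apr 26, 2024, which is between those dates.

None — every step was satisfied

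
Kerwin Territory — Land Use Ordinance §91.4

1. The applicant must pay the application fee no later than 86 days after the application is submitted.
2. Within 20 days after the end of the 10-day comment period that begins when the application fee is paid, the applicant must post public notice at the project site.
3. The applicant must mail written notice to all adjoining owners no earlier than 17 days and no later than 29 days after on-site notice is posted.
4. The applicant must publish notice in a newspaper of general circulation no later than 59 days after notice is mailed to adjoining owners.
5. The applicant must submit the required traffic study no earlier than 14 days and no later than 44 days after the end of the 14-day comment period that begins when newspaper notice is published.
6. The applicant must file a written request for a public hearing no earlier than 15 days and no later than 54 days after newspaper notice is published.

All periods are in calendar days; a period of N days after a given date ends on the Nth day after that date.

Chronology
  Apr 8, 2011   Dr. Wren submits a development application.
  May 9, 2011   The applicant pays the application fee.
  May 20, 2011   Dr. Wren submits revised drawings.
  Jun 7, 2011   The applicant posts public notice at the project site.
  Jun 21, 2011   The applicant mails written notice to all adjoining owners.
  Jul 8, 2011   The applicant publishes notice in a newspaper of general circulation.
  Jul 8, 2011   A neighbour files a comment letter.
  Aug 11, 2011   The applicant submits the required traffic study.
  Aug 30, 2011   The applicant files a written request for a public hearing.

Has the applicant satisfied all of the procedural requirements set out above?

No

Step 1 — counting 86 days from Apr 8, 2011 (when the application is submitted) gives a deadline of Jul 3, 2011; completed May 9, 2011, before the deadline.
Step 2 — counting 20 days from May 19, 2011 (end of the 10-day comment period, which began when the application fee is paid on May 9, 2011) gives a deadline of Jun 8, 2011; completed Jun 7, 2011, before the deadline.
Step 3 — 17 and 29 days from Jun 7, 2011 (when on-site notice is posted) are Jun 24, 2011 and Jul 6, 2011 respectively; Jun 21, 2011 is 3 days too early.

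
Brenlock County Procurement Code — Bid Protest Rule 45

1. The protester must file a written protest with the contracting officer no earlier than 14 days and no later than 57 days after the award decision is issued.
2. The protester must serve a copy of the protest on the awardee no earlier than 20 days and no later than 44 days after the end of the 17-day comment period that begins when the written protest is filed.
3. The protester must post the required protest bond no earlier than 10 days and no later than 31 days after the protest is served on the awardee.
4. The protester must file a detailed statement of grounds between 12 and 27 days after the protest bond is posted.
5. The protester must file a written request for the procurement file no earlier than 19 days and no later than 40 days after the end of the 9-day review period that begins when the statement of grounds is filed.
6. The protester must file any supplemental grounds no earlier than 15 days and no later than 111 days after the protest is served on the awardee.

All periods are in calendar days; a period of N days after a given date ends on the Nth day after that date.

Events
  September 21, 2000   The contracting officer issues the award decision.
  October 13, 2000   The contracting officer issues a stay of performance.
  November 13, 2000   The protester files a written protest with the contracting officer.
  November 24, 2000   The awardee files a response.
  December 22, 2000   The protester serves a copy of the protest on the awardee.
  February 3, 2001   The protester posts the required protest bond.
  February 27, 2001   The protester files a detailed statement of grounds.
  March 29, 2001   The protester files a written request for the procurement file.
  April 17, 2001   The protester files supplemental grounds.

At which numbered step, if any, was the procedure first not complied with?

Step 1 — 14 and 57 days from September 21, 2000 (when the award decision is issued) are October 5, 2000 and November 17, 2000 respectively; November 13, 2000 falls inside that range.
Step 2 — 20 and 44 days from November 30, 2000 (end of the 17-day comment period, which began when the written protest is filed on November 13, 2000) are December 20, 2000 and January 13, 2001 respectively; done December 22, 2000 — within the window.
Step 3 — 10 and 31 days from December 22, 2000 (when the protest is served on the awardee) are January 1, 2001 and January 22, 2001 respectively; done February 3, 2001 — 12 days after the window closed.
The analysis stops there.

Step 3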